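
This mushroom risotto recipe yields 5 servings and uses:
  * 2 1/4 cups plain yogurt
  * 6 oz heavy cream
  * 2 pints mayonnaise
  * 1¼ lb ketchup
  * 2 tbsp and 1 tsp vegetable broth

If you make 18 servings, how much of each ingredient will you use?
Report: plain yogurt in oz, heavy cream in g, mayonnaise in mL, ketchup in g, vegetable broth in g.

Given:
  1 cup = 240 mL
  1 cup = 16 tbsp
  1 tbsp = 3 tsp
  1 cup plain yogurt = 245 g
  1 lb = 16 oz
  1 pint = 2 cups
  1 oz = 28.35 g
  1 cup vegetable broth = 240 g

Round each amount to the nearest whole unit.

Scaling factor: 18/5 = 3.6.
plain yogurt: 2.25 cup × 18/5 × 245 g/cup ÷ 28.35 g/oz = 70 oz
heavy cream: 6 oz × 18/5 × 28.35 g/oz ≈ 612 g
mayonnaise: 2 pint × 18/5 × 2 cup/pint × 240 mL/cup = 3456 mL
ketchup: 1.25 lb × 18/5 × 16 oz/lb × 28.35 g/oz ≈ 2041 g
vegetable broth: (2 tbsp + 1 tsp = 7/3 tbsp) × 18/5 ÷ 16 tbsp/cup × 240 g/cup = 126 g

plain yogurt: 70 oz; heavy cream: 612 g; mayonnaise: 3456 mL; ketchup: 2041 g; vegetable broth: 126 g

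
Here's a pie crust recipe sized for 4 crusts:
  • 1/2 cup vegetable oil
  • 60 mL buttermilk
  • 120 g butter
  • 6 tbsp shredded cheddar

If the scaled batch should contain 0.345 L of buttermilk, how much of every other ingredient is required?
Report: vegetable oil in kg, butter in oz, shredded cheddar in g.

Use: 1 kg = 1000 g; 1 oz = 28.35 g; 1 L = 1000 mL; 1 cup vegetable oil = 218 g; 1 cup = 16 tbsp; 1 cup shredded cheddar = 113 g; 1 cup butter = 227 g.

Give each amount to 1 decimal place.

The original recipe has 0.06 L of buttermilk, so the scaling factor is 0.345 ÷ 0.06 = 23/4 = 5.75.
vegetable oil: 0.5 cup × 23/4 × 218 g/cup ÷ 1000 g/kg ≈ 0.6 kg
butter: 120 g × 23/4 ÷ 28.35 g/oz ≈ 24.3 oz
shredded cheddar: 6 tbsp × 23/4 ÷ 16 tbsp/cup × 113 g/cup ≈ 243.7 g

vegetable oil: 0.6 kg; butter: 24.3 oz; shredded cheddar: 243.7 g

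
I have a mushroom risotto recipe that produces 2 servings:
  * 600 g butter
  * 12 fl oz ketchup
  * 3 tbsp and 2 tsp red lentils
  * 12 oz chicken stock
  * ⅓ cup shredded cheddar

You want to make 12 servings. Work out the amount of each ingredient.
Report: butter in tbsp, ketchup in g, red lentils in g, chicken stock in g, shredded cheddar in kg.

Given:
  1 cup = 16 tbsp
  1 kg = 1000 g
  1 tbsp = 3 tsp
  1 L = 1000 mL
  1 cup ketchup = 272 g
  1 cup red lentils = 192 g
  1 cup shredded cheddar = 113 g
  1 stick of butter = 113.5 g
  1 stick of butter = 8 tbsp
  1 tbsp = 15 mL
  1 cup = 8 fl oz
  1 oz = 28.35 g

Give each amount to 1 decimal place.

butter: 253.7 tbsp; ketchup: 2448.0 g; red lentils: 264.0 g; chicken stock: 2041.2 g; shredded cheddar: 0.2 kg

Scaling factor: 12/2 = 6.
butter: 600 g × 6 ÷ 113.5 g/stick × 8 tbsp/stick ≈ 253.7 tbsp
ketchup: 12 fl oz × 6 ÷ 8 fl oz/cup × 272 g/cup = 2448.0 g
red lentils: (3 tbsp + 2 tsp = 11/3 tbsp) × 6 ÷ 16 tbsp/cup × 192 g/cup = 264.0 g
chicken stock: 12 oz × 6 × 28.35 g/oz = 2041.2 g
shredded cheddar: 1/3 cup × 6 × 113 g/cup ÷ 1000 g/kg ≈ 0.2 kg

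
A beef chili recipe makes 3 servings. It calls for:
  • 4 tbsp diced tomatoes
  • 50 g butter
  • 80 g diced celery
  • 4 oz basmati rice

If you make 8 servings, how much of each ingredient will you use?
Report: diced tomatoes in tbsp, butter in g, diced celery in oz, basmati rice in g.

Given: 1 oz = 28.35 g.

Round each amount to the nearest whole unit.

Scaling factor: 8/3.
diced tomatoes: 4 tbsp × 8/3 ≈ 11 tbsp
butter: 50 g × 8/3 ≈ 133 g
diced celery: 80 g × 8/3 ÷ 28.35 g/oz ≈ 8 oz
basmati rice: 4 oz × 8/3 × 28.35 g/oz ≈ 302 g

diced tomatoes: 11 tbsp; butter: 133 g; diced celery: 8 oz; basmati rice: 302 g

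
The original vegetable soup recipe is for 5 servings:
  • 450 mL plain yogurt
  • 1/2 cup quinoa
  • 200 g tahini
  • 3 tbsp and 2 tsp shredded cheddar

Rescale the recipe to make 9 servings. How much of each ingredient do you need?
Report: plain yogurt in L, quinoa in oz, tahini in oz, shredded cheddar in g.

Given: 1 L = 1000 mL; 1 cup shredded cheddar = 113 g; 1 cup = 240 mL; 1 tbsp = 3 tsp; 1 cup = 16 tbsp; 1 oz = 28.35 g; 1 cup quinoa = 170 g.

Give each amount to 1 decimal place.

plain yogurt: 0.8 L; quinoa: 5.4 oz; tahini: 12.7 oz; shredded cheddar: 46.6 g

Scaling factor: 9/5 = 1.8.
plain yogurt: 450 mL × 9/5 ÷ 1000 mL/L ≈ 0.8 L
quinoa: 0.5 cup × 9/5 × 170 g/cup ÷ 28.35 g/oz ≈ 5.4 oz
tahini: 200 g × 9/5 ÷ 28.35 g/oz ≈ 12.7 oz
shredded cheddar: (3 tbsp + 2 tsp = 11/3 tbsp) × 9/5 ÷ 16 tbsp/cup × 113 g/cup ≈ 46.6 g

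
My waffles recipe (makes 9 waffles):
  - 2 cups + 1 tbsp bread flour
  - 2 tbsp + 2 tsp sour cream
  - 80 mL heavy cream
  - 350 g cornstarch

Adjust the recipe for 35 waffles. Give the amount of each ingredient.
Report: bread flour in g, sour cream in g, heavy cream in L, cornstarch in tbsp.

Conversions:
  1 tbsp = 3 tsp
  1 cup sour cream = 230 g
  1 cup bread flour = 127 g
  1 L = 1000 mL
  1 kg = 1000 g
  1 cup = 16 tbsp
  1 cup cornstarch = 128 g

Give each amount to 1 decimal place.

Scaling factor: 35/9.
bread flour: (2 cup + 1 tbsp = 2.0625 cup) × 35/9 × 127 g/cup ≈ 1018.6 g
sour cream: (2 tbsp + 2 tsp = 8/3 tbsp) × 35/9 ÷ 16 tbsp/cup × 230 g/cup ≈ 149.1 g
heavy cream: 80 mL × 35/9 ÷ 1000 mL/L ≈ 0.3 L
cornstarch: 350 g × 35/9 ÷ 128 g/cup × 16 tbsp/cup ≈ 170.1 tbsp

bread flour: 1018.6 g; sour cream: 149.1 g; heavy cream: 0.3 L; cornstarch: 170.1 tbsp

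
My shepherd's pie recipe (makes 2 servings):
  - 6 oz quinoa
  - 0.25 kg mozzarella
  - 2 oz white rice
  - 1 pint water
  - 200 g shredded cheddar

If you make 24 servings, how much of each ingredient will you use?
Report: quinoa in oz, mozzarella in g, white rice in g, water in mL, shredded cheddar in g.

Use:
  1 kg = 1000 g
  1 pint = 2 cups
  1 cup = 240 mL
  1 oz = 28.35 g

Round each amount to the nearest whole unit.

quinoa: 72 oz; mozzarella: 3000 g; white rice: 680 g; water: 5760 mL; shredded cheddar: 2400 g

Scaling factor: 24/2 = 12.
quinoa: 6 oz × 12 = 72 oz
mozzarella: 0.25 kg × 12 × 1000 g/kg = 3000 g
white rice: 2 oz × 12 × 28.35 g/oz ≈ 680 g
water: 1 pint × 12 × 2 cup/pint × 240 mL/cup = 5760 mL
shredded cheddar: 200 g × 12 = 2400 g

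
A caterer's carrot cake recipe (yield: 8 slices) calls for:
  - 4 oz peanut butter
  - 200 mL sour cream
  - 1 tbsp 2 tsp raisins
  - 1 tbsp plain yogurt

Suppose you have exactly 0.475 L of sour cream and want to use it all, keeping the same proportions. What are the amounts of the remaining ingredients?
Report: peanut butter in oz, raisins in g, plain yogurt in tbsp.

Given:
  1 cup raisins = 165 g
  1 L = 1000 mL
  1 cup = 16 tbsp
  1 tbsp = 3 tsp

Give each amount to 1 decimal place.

The original recipe has 0.2 L of sour cream, so the scaling factor is 0.475 ÷ 0.2 = 19/8 = 2.375.
peanut butter: 4 oz × 19/8 = 9.5 oz
raisins: (1 tbsp + 2 tsp = 5/3 tbsp) × 19/8 ÷ 16 tbsp/cup × 165 g/cup ≈ 40.8 g
plain yogurt: 1 tbsp × 19/8 ≈ 2.4 tbsp

peanut butter: 9.5 oz; raisins: 40.8 g; plain yogurt: 2.4 tbsp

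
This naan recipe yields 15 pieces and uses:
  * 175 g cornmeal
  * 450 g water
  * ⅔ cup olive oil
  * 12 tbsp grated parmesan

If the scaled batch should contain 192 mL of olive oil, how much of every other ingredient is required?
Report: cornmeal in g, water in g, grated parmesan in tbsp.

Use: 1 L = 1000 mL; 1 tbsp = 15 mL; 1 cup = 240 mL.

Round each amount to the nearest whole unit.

cornmeal: 210 g; water: 540 g; grated parmesan: 14 tbsp

The original recipe has 160 mL of olive oil, so the scaling factor is 192 ÷ 160 = 6/5 = 1.2.
cornmeal: 175 g × 6/5 = 210 g
water: 450 g × 6/5 = 540 g
grated parmesan: 12 tbsp × 6/5 ≈ 14 tbsp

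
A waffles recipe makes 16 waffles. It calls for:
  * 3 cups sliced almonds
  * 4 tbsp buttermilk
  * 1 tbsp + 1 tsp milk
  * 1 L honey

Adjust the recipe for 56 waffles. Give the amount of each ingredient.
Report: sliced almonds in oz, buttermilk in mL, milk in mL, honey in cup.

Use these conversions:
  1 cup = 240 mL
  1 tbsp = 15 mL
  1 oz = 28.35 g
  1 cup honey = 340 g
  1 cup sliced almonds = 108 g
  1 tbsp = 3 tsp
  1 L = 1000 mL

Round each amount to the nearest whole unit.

sliced almonds: 40 oz; buttermilk: 210 mL; milk: 70 mL; honey: 15 cup

Scaling factor: 56/16 = 7/2 = 3.5.
sliced almonds: 3 cup × 7/2 × 108 g/cup ÷ 28.35 g/oz = 40 oz
buttermilk: 4 tbsp × 7/2 × 15 mL/tbsp = 210 mL
milk: (1 tbsp + 1 tsp = 4/3 tbsp) × 7/2 × 15 mL/tbsp = 70 mL
honey: 1 L × 7/2 × 1000 mL/L ÷ 240 mL/cup ≈ 15 cup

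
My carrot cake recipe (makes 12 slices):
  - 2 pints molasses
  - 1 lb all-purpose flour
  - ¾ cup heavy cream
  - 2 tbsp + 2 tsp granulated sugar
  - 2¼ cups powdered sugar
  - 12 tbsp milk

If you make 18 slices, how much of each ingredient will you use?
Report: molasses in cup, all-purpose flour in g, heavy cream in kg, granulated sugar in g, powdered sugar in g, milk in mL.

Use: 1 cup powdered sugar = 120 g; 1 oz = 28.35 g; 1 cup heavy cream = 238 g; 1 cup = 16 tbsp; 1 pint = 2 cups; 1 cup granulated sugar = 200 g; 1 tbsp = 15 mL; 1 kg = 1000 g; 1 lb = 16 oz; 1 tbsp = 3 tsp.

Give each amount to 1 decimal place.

Scaling factor: 18/12 = 3/2 = 1.5.
molasses: 2 pint × 3/2 × 2 cup/pint = 6.0 cup
all-purpose flour: 1 lb × 3/2 × 16 oz/lb × 28.35 g/oz = 680.4 g
heavy cream: 0.75 cup × 3/2 × 238 g/cup ÷ 1000 g/kg ≈ 0.3 kg
granulated sugar: (2 tbsp + 2 tsp = 8/3 tbsp) × 3/2 ÷ 16 tbsp/cup × 200 g/cup = 50.0 g
powdered sugar: 2.25 cup × 3/2 × 120 g/cup = 405.0 g
milk: 12 tbsp × 3/2 × 15 mL/tbsp = 270.0 mL

molasses: 6.0 cup; all-purpose flour: 680.4 g; heavy cream: 0.3 kg; granulated sugar: 50.0 g; powdered sugar: 405.0 g; milk: 270.0 mL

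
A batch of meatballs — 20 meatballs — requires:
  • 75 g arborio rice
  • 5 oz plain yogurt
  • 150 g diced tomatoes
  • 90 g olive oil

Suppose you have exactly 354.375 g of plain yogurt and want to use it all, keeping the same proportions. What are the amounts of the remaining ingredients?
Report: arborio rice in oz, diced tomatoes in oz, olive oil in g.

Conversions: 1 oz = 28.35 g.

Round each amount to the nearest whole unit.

The original recipe has 141.75 g of plain yogurt, so the scaling factor is 354.375 ÷ 141.75 = 5/2 = 2.5.
arborio rice: 75 g × 5/2 ÷ 28.35 g/oz ≈ 7 oz
diced tomatoes: 150 g × 5/2 ÷ 28.35 g/oz ≈ 13 oz
olive oil: 90 g × 5/2 = 225 g

arborio rice: 7 oz; diced tomatoes: 13 oz; olive oil: 225 g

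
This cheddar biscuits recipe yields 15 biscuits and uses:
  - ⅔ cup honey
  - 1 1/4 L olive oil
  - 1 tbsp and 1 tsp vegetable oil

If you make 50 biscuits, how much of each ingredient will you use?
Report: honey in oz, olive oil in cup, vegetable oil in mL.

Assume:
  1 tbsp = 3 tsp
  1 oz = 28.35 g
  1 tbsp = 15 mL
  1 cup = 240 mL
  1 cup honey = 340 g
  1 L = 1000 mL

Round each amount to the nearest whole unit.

Scaling factor: 50/15 = 10/3.
honey: 2/3 cup × 10/3 × 340 g/cup ÷ 28.35 g/oz ≈ 27 oz
olive oil: 1.25 L × 10/3 × 1000 mL/L ÷ 240 mL/cup ≈ 17 cup
vegetable oil: (1 tbsp + 1 tsp = 4/3 tbsp) × 10/3 × 15 mL/tbsp ≈ 67 mL

honey: 27 oz; olive oil: 17 cup; vegetable oil: 67 mL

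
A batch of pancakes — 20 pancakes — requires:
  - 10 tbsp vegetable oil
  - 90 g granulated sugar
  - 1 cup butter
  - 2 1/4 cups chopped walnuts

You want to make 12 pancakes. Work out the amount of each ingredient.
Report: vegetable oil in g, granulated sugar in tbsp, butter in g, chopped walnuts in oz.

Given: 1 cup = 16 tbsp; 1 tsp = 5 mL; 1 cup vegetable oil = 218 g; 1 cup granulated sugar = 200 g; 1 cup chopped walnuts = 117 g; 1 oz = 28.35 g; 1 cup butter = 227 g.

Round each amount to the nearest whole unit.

Scaling factor: 12/20 = 3/5 = 0.6.
vegetable oil: 10 tbsp × 3/5 ÷ 16 tbsp/cup × 218 g/cup ≈ 82 g
granulated sugar: 90 g × 3/5 ÷ 200 g/cup × 16 tbsp/cup ≈ 4 tbsp
butter: 1 cup × 3/5 × 227 g/cup ≈ 136 g
chopped walnuts: 2.25 cup × 3/5 × 117 g/cup ÷ 28.35 g/oz ≈ 6 oz

vegetable oil: 82 g; granulated sugar: 4 tbsp; butter: 136 g; chopped walnuts: 6 oz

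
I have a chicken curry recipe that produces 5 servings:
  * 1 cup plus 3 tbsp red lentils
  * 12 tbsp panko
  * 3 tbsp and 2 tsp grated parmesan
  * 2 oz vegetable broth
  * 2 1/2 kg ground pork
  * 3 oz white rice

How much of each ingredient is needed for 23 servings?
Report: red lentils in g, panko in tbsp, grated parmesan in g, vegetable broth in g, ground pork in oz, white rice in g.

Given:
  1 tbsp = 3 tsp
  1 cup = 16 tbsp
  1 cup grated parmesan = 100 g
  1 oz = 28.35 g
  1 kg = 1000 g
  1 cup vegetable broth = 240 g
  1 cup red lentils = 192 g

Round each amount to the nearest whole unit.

Scaling factor: 23/5 = 4.6.
red lentils: (1 cup + 3 tbsp = 1.1875 cup) × 23/5 × 192 g/cup ≈ 1049 g
panko: 12 tbsp × 23/5 ≈ 55 tbsp
grated parmesan: (3 tbsp + 2 tsp = 11/3 tbsp) × 23/5 ÷ 16 tbsp/cup × 100 g/cup ≈ 105 g
vegetable broth: 2 oz × 23/5 × 28.35 g/oz ≈ 261 g
ground pork: 2.5 kg × 23/5 × 1000 g/kg ÷ 28.35 g/oz ≈ 406 oz
white rice: 3 oz × 23/5 × 28.35 g/oz ≈ 391 g

red lentils: 1049 g; panko: 55 tbsp; grated parmesan: 105 g; vegetable broth: 261 g; ground pork: 406 oz; white rice: 391 g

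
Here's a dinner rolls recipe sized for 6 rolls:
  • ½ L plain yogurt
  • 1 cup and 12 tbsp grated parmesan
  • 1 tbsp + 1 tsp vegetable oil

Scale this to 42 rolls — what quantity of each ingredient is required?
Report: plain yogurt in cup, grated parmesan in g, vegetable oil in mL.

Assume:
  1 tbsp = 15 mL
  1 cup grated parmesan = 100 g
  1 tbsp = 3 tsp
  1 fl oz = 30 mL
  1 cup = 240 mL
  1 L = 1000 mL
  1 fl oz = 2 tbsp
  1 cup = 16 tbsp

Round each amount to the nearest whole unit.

plain yogurt: 15 cup; grated parmesan: 1225 g; vegetable oil: 140 mL

Scaling factor: 42/6 = 7.
plain yogurt: 0.5 L × 7 × 1000 mL/L ÷ 240 mL/cup ≈ 15 cup
grated parmesan: (1 cup + 12 tbsp = 1.75 cup) × 7 × 100 g/cup = 1225 g
vegetable oil: (1 tbsp + 1 tsp = 4/3 tbsp) × 7 × 15 mL/tbsp = 140 mL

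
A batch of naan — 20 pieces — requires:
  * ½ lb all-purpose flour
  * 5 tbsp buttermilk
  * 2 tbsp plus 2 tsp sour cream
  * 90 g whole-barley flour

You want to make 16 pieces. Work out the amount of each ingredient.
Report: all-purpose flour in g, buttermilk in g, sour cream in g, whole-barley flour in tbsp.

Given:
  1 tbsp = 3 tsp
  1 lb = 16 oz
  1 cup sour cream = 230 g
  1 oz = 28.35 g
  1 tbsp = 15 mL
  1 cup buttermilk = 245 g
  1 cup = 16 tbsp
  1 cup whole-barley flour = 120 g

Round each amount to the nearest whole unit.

Scaling factor: 16/20 = 4/5 = 0.8.
all-purpose flour: 0.5 lb × 4/5 × 16 oz/lb × 28.35 g/oz ≈ 181 g
buttermilk: 5 tbsp × 4/5 ÷ 16 tbsp/cup × 245 g/cup ≈ 61 g
sour cream: (2 tbsp + 2 tsp = 8/3 tbsp) × 4/5 ÷ 16 tbsp/cup × 230 g/cup ≈ 31 g
whole-barley flour: 90 g × 4/5 ÷ 120 g/cup × 16 tbsp/cup ≈ 10 tbsp

all-purpose flour: 181 g; buttermilk: 61 g; sour cream: 31 g; whole-barley flour: 10 tbsp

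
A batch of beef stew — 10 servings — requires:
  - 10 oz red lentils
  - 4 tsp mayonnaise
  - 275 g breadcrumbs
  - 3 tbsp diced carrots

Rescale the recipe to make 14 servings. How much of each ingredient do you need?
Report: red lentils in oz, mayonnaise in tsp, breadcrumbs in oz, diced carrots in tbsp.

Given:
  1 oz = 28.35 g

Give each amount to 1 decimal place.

red lentils: 14.0 oz; mayonnaise: 5.6 tsp; breadcrumbs: 13.6 oz; diced carrots: 4.2 tbsp

Scaling factor: 14/10 = 7/5 = 1.4.
red lentils: 10 oz × 7/5 = 14.0 oz
mayonnaise: 4 tsp × 7/5 = 5.6 tsp
breadcrumbs: 275 g × 7/5 ÷ 28.35 g/oz ≈ 13.6 oz
diced carrots: 3 tbsp × 7/5 = 4.2 tbsp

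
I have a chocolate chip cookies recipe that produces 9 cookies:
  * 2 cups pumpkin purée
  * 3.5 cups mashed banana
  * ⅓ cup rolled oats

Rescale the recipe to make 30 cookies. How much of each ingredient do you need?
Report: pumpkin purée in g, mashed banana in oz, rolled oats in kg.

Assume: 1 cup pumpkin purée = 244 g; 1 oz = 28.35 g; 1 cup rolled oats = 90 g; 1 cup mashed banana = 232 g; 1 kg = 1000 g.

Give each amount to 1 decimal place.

pumpkin purée: 1626.7 g; mashed banana: 95.5 oz; rolled oats: 0.1 kg

Scaling factor: 30/9 = 10/3.
pumpkin purée: 2 cup × 10/3 × 244 g/cup ≈ 1626.7 g
mashed banana: 3.5 cup × 10/3 × 232 g/cup ÷ 28.35 g/oz ≈ 95.5 oz
rolled oats: 1/3 cup × 10/3 × 90 g/cup ÷ 1000 g/kg = 0.1 kg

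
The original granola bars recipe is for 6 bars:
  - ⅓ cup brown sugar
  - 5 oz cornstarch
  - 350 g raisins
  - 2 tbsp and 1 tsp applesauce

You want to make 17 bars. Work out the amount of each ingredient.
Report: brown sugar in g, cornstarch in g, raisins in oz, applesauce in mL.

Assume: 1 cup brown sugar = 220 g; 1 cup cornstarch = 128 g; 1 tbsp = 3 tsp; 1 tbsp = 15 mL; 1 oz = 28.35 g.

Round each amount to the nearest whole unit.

Scaling factor: 17/6.
brown sugar: 1/3 cup × 17/6 × 220 g/cup ≈ 208 g
cornstarch: 5 oz × 17/6 × 28.35 g/oz ≈ 402 g
raisins: 350 g × 17/6 ÷ 28.35 g/oz ≈ 35 oz
applesauce: (2 tbsp + 1 tsp = 7/3 tbsp) × 17/6 × 15 mL/tbsp ≈ 99 mL

brown sugar: 208 g; cornstarch: 402 g; raisins: 35 oz; applesauce: 99 mL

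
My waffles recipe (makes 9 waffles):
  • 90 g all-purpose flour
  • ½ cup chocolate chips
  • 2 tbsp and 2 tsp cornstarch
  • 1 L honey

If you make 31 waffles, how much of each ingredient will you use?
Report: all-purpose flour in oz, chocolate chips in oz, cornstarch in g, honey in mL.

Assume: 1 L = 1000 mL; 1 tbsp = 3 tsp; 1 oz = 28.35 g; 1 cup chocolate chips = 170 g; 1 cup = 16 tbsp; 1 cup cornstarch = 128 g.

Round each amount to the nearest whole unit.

all-purpose flour: 11 oz; chocolate chips: 10 oz; cornstarch: 73 g; honey: 3444 mL

Scaling factor: 31/9.
all-purpose flour: 90 g × 31/9 ÷ 28.35 g/oz ≈ 11 oz
chocolate chips: 0.5 cup × 31/9 × 170 g/cup ÷ 28.35 g/oz ≈ 10 oz
cornstarch: (2 tbsp + 2 tsp = 8/3 tbsp) × 31/9 ÷ 16 tbsp/cup × 128 g/cup ≈ 73 g
honey: 1 L × 31/9 × 1000 mL/L ≈ 3444 mL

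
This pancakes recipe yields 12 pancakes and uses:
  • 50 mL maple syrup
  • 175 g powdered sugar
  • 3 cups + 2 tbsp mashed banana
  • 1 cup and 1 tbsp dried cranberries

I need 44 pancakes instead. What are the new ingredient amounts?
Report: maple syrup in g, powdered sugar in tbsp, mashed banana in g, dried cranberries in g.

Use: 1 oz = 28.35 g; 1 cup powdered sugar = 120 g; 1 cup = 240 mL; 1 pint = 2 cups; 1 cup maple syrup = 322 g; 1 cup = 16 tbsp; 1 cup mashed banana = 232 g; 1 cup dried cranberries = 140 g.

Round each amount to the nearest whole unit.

maple syrup: 246 g; powdered sugar: 86 tbsp; mashed banana: 2658 g; dried cranberries: 545 g

Scaling factor: 44/12 = 11/3.
maple syrup: 50 mL × 11/3 ÷ 240 mL/cup × 322 g/cup ≈ 246 g
powdered sugar: 175 g × 11/3 ÷ 120 g/cup × 16 tbsp/cup ≈ 86 tbsp
mashed banana: (3 cup + 2 tbsp = 3.125 cup) × 11/3 × 232 g/cup ≈ 2658 g
dried cranberries: (1 cup + 1 tbsp = 1.0625 cup) × 11/3 × 140 g/cup ≈ 545 g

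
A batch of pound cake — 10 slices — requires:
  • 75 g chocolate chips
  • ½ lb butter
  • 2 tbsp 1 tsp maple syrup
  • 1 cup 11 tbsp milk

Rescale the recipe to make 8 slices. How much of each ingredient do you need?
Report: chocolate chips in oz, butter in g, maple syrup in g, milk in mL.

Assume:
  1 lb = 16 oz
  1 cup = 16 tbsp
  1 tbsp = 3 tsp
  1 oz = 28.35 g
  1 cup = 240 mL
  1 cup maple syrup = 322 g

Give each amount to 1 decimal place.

chocolate chips: 2.1 oz; butter: 181.4 g; maple syrup: 37.6 g; milk: 324.0 mL

Scaling factor: 8/10 = 4/5 = 0.8.
chocolate chips: 75 g × 4/5 ÷ 28.35 g/oz ≈ 2.1 oz
butter: 0.5 lb × 4/5 × 16 oz/lb × 28.35 g/oz ≈ 181.4 g
maple syrup: (2 tbsp + 1 tsp = 7/3 tbsp) × 4/5 ÷ 16 tbsp/cup × 322 g/cup ≈ 37.6 g
milk: (1 cup + 11 tbsp = 1.6875 cup) × 4/5 × 240 mL/cup = 324.0 mL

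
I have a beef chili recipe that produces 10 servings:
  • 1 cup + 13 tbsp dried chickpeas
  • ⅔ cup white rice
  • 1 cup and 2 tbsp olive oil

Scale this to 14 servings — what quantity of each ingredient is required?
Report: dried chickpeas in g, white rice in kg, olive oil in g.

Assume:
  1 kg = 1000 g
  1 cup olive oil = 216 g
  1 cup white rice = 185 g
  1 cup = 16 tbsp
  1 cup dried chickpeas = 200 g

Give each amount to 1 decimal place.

dried chickpeas: 507.5 g; white rice: 0.2 kg; olive oil: 340.2 g

Scaling factor: 14/10 = 7/5 = 1.4.
dried chickpeas: (1 cup + 13 tbsp = 1.8125 cup) × 7/5 × 200 g/cup = 507.5 g
white rice: 2/3 cup × 7/5 × 185 g/cup ÷ 1000 g/kg ≈ 0.2 kg
olive oil: (1 cup + 2 tbsp = 1.125 cup) × 7/5 × 216 g/cup = 340.2 g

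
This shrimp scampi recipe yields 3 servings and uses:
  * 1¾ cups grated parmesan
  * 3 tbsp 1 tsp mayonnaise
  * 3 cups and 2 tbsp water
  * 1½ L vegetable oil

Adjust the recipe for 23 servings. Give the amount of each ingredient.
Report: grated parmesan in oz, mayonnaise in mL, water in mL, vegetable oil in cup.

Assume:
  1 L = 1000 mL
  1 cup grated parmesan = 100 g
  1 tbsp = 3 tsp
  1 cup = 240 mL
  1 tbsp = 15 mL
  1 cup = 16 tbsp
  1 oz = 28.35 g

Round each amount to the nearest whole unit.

grated parmesan: 47 oz; mayonnaise: 383 mL; water: 5750 mL; vegetable oil: 48 cup

Scaling factor: 23/3.
grated parmesan: 1.75 cup × 23/3 × 100 g/cup ÷ 28.35 g/oz ≈ 47 oz
mayonnaise: (3 tbsp + 1 tsp = 10/3 tbsp) × 23/3 × 15 mL/tbsp ≈ 383 mL
water: (3 cup + 2 tbsp = 3.125 cup) × 23/3 × 240 mL/cup = 5750 mL
vegetable oil: 1.5 L × 23/3 × 1000 mL/L ÷ 240 mL/cup ≈ 48 cup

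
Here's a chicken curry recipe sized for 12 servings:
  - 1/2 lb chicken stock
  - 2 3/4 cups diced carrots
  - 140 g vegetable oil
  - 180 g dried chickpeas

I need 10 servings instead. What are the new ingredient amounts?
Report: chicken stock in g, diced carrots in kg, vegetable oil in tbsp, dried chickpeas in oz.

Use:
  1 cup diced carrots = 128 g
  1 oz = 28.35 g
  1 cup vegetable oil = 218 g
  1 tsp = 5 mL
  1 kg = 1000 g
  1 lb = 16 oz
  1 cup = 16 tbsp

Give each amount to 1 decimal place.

Scaling factor: 10/12 = 5/6.
chicken stock: 0.5 lb × 5/6 × 16 oz/lb × 28.35 g/oz = 189.0 g
diced carrots: 2.75 cup × 5/6 × 128 g/cup ÷ 1000 g/kg ≈ 0.3 kg
vegetable oil: 140 g × 5/6 ÷ 218 g/cup × 16 tbsp/cup ≈ 8.6 tbsp
dried chickpeas: 180 g × 5/6 ÷ 28.35 g/oz ≈ 5.3 oz

chicken stock: 189.0 g; diced carrots: 0.3 kg; vegetable oil: 8.6 tbsp; dried chickpeas: 5.3 oz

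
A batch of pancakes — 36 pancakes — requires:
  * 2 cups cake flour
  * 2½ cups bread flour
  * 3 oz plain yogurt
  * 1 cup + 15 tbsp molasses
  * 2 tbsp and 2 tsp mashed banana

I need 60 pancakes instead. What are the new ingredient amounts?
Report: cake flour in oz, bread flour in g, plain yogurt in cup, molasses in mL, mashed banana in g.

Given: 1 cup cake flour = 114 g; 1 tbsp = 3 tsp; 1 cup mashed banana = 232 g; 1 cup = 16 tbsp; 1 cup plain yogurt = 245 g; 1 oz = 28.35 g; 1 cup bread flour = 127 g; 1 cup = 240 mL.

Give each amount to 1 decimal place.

cake flour: 13.4 oz; bread flour: 529.2 g; plain yogurt: 0.6 cup; molasses: 775.0 mL; mashed banana: 64.4 g

Scaling factor: 60/36 = 5/3.
cake flour: 2 cup × 5/3 × 114 g/cup ÷ 28.35 g/oz ≈ 13.4 oz
bread flour: 2.5 cup × 5/3 × 127 g/cup ≈ 529.2 g
plain yogurt: 3 oz × 5/3 × 28.35 g/oz ÷ 245 g/cup ≈ 0.6 cup
molasses: (1 cup + 15 tbsp = 1.9375 cup) × 5/3 × 240 mL/cup = 775.0 mL
mashed banana: (2 tbsp + 2 tsp = 8/3 tbsp) × 5/3 ÷ 16 tbsp/cup × 232 g/cup ≈ 64.4 g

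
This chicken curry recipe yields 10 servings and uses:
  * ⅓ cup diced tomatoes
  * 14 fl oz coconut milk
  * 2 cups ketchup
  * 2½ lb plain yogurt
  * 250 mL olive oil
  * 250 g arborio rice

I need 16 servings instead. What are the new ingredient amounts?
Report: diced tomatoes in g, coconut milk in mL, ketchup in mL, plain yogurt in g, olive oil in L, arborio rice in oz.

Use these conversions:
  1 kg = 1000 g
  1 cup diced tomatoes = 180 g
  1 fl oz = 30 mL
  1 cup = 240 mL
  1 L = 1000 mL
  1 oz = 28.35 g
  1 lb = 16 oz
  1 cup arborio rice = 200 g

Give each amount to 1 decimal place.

Scaling factor: 16/10 = 8/5 = 1.6.
diced tomatoes: 1/3 cup × 8/5 × 180 g/cup = 96.0 g
coconut milk: 14 fl oz × 8/5 × 30 mL/fl oz = 672.0 mL
ketchup: 2 cup × 8/5 × 240 mL/cup = 768.0 mL
plain yogurt: 2.5 lb × 8/5 × 16 oz/lb × 28.35 g/oz = 1814.4 g
olive oil: 250 mL × 8/5 ÷ 1000 mL/L = 0.4 L
arborio rice: 250 g × 8/5 ÷ 28.35 g/oz ≈ 14.1 oz

diced tomatoes: 96.0 g; coconut milk: 672.0 mL; ketchup: 768.0 mL; plain yogurt: 1814.4 g; olive oil: 0.4 L; arborio rice: 14.1 oz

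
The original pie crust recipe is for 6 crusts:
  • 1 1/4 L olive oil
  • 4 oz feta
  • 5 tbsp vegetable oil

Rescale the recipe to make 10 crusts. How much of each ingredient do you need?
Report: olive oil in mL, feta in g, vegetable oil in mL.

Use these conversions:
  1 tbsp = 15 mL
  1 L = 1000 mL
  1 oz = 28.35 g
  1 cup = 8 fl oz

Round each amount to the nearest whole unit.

Scaling factor: 10/6 = 5/3.
olive oil: 1.25 L × 5/3 × 1000 mL/L ≈ 2083 mL
feta: 4 oz × 5/3 × 28.35 g/oz = 189 g
vegetable oil: 5 tbsp × 5/3 × 15 mL/tbsp = 125 mL

olive oil: 2083 mL; feta: 189 g; vegetable oil: 125 mL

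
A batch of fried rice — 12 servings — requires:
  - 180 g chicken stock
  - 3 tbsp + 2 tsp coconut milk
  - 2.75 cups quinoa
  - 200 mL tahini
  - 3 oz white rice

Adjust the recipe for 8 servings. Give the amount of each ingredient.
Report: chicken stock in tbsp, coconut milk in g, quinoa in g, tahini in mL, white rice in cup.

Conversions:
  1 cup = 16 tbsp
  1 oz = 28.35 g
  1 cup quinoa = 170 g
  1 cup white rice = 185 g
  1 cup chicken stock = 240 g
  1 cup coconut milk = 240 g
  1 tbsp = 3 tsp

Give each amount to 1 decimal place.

chicken stock: 8.0 tbsp; coconut milk: 36.7 g; quinoa: 311.7 g; tahini: 133.3 mL; white rice: 0.3 cup

Scaling factor: 8/12 = 2/3.
chicken stock: 180 g × 2/3 ÷ 240 g/cup × 16 tbsp/cup = 8.0 tbsp
coconut milk: (3 tbsp + 2 tsp = 11/3 tbsp) × 2/3 ÷ 16 tbsp/cup × 240 g/cup ≈ 36.7 g
quinoa: 2.75 cup × 2/3 × 170 g/cup ≈ 311.7 g
tahini: 200 mL × 2/3 ≈ 133.3 mL
white rice: 3 oz × 2/3 × 28.35 g/oz ÷ 185 g/cup ≈ 0.3 cup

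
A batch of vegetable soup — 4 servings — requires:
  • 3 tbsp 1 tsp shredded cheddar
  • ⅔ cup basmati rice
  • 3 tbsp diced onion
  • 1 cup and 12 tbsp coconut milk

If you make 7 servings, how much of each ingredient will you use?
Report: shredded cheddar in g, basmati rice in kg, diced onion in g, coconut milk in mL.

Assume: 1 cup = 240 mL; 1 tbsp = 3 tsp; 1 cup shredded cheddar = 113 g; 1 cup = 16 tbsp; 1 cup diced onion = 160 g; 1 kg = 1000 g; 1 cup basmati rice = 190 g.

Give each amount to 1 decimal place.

Scaling factor: 7/4 = 1.75.
shredded cheddar: (3 tbsp + 1 tsp = 10/3 tbsp) × 7/4 ÷ 16 tbsp/cup × 113 g/cup ≈ 41.2 g
basmati rice: 2/3 cup × 7/4 × 190 g/cup ÷ 1000 g/kg ≈ 0.2 kg
diced onion: 3 tbsp × 7/4 ÷ 16 tbsp/cup × 160 g/cup = 52.5 g
coconut milk: (1 cup + 12 tbsp = 1.75 cup) × 7/4 × 240 mL/cup = 735.0 mL

shredded cheddar: 41.2 g; basmati rice: 0.2 kg; diced onion: 52.5 g; coconut milk: 735.0 mL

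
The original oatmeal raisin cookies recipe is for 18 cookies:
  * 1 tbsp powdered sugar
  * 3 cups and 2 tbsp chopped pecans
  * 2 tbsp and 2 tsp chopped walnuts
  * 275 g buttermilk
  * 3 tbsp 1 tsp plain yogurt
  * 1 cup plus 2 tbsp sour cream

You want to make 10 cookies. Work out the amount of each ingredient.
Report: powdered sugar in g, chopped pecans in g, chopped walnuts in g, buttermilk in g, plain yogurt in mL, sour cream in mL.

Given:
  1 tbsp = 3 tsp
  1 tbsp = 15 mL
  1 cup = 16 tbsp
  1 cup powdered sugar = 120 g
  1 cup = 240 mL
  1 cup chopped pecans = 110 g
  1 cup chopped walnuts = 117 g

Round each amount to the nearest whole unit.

powdered sugar: 4 g; chopped pecans: 191 g; chopped walnuts: 11 g; buttermilk: 153 g; plain yogurt: 28 mL; sour cream: 150 mL

Scaling factor: 10/18 = 5/9.
powdered sugar: 1 tbsp × 5/9 ÷ 16 tbsp/cup × 120 g/cup ≈ 4 g
chopped pecans: (3 cup + 2 tbsp = 3.125 cup) × 5/9 × 110 g/cup ≈ 191 g
chopped walnuts: (2 tbsp + 2 tsp = 8/3 tbsp) × 5/9 ÷ 16 tbsp/cup × 117 g/cup ≈ 11 g
buttermilk: 275 g × 5/9 ≈ 153 g
plain yogurt: (3 tbsp + 1 tsp = 10/3 tbsp) × 5/9 × 15 mL/tbsp ≈ 28 mL
sour cream: (1 cup + 2 tbsp = 1.125 cup) × 5/9 × 240 mL/cup = 150 mL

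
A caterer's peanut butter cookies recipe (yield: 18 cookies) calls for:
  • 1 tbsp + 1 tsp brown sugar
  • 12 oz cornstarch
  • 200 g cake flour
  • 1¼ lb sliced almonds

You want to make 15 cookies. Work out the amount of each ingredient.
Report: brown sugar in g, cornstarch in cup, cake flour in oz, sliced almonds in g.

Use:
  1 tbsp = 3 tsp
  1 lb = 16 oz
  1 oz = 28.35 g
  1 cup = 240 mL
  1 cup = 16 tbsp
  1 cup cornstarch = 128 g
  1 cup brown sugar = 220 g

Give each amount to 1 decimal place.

brown sugar: 15.3 g; cornstarch: 2.2 cup; cake flour: 5.9 oz; sliced almonds: 472.5 g

Scaling factor: 15/18 = 5/6.
brown sugar: (1 tbsp + 1 tsp = 4/3 tbsp) × 5/6 ÷ 16 tbsp/cup × 220 g/cup ≈ 15.3 g
cornstarch: 12 oz × 5/6 × 28.35 g/oz ÷ 128 g/cup ≈ 2.2 cup
cake flour: 200 g × 5/6 ÷ 28.35 g/oz ≈ 5.9 oz
sliced almonds: 1.25 lb × 5/6 × 16 oz/lb × 28.35 g/oz = 472.5 g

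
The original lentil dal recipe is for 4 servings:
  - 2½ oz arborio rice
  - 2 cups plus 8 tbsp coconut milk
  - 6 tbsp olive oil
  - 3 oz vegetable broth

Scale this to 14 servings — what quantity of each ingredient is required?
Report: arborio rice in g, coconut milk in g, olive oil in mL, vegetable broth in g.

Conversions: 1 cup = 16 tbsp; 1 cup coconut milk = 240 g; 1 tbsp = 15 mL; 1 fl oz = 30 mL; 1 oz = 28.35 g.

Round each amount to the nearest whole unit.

arborio rice: 248 g; coconut milk: 2100 g; olive oil: 315 mL; vegetable broth: 298 g

Scaling factor: 14/4 = 7/2 = 3.5.
arborio rice: 2.5 oz × 7/2 × 28.35 g/oz ≈ 248 g
coconut milk: (2 cup + 8 tbsp = 2.5 cup) × 7/2 × 240 g/cup = 2100 g
olive oil: 6 tbsp × 7/2 × 15 mL/tbsp = 315 mL
vegetable broth: 3 oz × 7/2 × 28.35 g/oz ≈ 298 g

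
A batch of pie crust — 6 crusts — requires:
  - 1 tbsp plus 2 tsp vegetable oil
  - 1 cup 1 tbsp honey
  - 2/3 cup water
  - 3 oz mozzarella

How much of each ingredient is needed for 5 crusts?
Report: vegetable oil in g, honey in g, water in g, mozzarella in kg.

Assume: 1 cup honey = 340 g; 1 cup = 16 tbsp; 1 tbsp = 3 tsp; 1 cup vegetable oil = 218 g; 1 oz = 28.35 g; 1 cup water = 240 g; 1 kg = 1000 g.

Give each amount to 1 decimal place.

vegetable oil: 18.9 g; honey: 301.0 g; water: 133.3 g; mozzarella: 0.1 kg

Scaling factor: 5/6.
vegetable oil: (1 tbsp + 2 tsp = 5/3 tbsp) × 5/6 ÷ 16 tbsp/cup × 218 g/cup ≈ 18.9 g
honey: (1 cup + 1 tbsp = 1.0625 cup) × 5/6 × 340 g/cup ≈ 301.0 g
water: 2/3 cup × 5/6 × 240 g/cup ≈ 133.3 g
mozzarella: 3 oz × 5/6 × 28.35 g/oz ÷ 1000 g/kg ≈ 0.1 kg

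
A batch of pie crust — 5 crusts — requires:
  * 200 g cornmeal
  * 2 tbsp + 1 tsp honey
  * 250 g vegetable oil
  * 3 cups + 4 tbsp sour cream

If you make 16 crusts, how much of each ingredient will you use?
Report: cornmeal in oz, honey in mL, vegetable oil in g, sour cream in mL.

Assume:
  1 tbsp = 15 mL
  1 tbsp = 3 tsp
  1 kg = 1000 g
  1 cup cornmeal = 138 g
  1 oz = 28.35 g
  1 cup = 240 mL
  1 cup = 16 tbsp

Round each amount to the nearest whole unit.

cornmeal: 23 oz; honey: 112 mL; vegetable oil: 800 g; sour cream: 2496 mL

Scaling factor: 16/5 = 3.2.
cornmeal: 200 g × 16/5 ÷ 28.35 g/oz ≈ 23 oz
honey: (2 tbsp + 1 tsp = 7/3 tbsp) × 16/5 × 15 mL/tbsp = 112 mL
vegetable oil: 250 g × 16/5 = 800 g
sour cream: (3 cup + 4 tbsp = 3.25 cup) × 16/5 × 240 mL/cup = 2496 mL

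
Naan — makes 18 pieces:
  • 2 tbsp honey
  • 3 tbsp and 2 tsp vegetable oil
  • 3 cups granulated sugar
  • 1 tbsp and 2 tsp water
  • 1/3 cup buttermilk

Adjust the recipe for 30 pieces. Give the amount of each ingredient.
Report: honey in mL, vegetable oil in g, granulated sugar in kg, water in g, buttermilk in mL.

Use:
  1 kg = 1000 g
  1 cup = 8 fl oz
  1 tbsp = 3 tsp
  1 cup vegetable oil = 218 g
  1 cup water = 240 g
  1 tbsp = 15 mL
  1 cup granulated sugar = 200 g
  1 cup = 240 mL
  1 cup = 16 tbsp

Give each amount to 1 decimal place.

Scaling factor: 30/18 = 5/3.
honey: 2 tbsp × 5/3 × 15 mL/tbsp = 50.0 mL
vegetable oil: (3 tbsp + 2 tsp = 11/3 tbsp) × 5/3 ÷ 16 tbsp/cup × 218 g/cup ≈ 83.3 g
granulated sugar: 3 cup × 5/3 × 200 g/cup ÷ 1000 g/kg = 1.0 kg
water: (1 tbsp + 2 tsp = 5/3 tbsp) × 5/3 ÷ 16 tbsp/cup × 240 g/cup ≈ 41.7 g
buttermilk: 1/3 cup × 5/3 × 240 mL/cup ≈ 133.3 mL

honey: 50.0 mL; vegetable oil: 83.3 g; granulated sugar: 1.0 kg; water: 41.7 g; buttermilk: 133.3 mL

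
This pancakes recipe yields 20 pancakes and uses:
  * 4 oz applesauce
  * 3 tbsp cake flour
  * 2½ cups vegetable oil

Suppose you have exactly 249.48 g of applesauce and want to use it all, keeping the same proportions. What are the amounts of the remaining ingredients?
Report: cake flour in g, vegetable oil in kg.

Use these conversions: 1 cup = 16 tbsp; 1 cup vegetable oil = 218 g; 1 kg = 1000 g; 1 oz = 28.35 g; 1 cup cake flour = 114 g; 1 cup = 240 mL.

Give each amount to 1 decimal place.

The original recipe has 113.4 g of applesauce, so the scaling factor is 249.48 ÷ 113.4 = 11/5 = 2.2.
cake flour: 3 tbsp × 11/5 ÷ 16 tbsp/cup × 114 g/cup ≈ 47.0 g
vegetable oil: 2.5 cup × 11/5 × 218 g/cup ÷ 1000 g/kg ≈ 1.2 kg

cake flour: 47.0 g; vegetable oil: 1.2 kg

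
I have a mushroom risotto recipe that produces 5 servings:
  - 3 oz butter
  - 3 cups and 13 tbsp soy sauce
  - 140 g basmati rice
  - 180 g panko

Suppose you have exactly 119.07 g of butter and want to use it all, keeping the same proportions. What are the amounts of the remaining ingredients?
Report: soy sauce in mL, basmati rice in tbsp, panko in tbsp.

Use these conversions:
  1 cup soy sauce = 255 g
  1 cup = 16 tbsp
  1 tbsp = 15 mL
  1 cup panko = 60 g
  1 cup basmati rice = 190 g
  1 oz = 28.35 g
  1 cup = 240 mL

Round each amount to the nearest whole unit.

soy sauce: 1281 mL; basmati rice: 17 tbsp; panko: 67 tbsp

The original recipe has 85.05 g of butter, so the scaling factor is 119.07 ÷ 85.05 = 7/5 = 1.4.
soy sauce: (3 cup + 13 tbsp = 3.8125 cup) × 7/5 × 240 mL/cup = 1281 mL
basmati rice: 140 g × 7/5 ÷ 190 g/cup × 16 tbsp/cup ≈ 17 tbsp
panko: 180 g × 7/5 ÷ 60 g/cup × 16 tbsp/cup ≈ 67 tbsp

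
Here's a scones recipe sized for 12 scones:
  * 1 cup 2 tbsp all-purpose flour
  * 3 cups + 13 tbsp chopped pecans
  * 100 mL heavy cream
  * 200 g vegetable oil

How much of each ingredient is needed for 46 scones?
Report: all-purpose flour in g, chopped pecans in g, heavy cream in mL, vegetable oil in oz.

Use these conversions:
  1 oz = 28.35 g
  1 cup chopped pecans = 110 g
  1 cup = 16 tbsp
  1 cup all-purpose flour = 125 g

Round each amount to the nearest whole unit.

all-purpose flour: 539 g; chopped pecans: 1608 g; heavy cream: 383 mL; vegetable oil: 27 oz

Scaling factor: 46/12 = 23/6.
all-purpose flour: (1 cup + 2 tbsp = 1.125 cup) × 23/6 × 125 g/cup ≈ 539 g
chopped pecans: (3 cup + 13 tbsp = 3.8125 cup) × 23/6 × 110 g/cup ≈ 1608 g
heavy cream: 100 mL × 23/6 ≈ 383 mL
vegetable oil: 200 g × 23/6 ÷ 28.35 g/oz ≈ 27 oz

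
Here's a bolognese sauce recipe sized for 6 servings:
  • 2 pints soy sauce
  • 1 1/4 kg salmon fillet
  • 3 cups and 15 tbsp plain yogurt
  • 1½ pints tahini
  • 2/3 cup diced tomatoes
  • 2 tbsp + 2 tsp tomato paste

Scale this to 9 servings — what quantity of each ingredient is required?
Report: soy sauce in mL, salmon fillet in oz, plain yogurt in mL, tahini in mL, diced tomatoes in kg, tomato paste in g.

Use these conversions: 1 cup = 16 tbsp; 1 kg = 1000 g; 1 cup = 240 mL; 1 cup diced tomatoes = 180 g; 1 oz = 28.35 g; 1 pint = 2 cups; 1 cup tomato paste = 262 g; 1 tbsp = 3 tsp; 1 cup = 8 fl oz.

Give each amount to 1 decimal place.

soy sauce: 1440.0 mL; salmon fillet: 66.1 oz; plain yogurt: 1417.5 mL; tahini: 1080.0 mL; diced tomatoes: 0.2 kg; tomato paste: 65.5 g

Scaling factor: 9/6 = 3/2 = 1.5.
soy sauce: 2 pint × 3/2 × 2 cup/pint × 240 mL/cup = 1440.0 mL
salmon fillet: 1.25 kg × 3/2 × 1000 g/kg ÷ 28.35 g/oz ≈ 66.1 oz
plain yogurt: (3 cup + 15 tbsp = 3.9375 cup) × 3/2 × 240 mL/cup = 1417.5 mL
tahini: 1.5 pint × 3/2 × 2 cup/pint × 240 mL/cup = 1080.0 mL
diced tomatoes: 2/3 cup × 3/2 × 180 g/cup ÷ 1000 g/kg ≈ 0.2 kg
tomato paste: (2 tbsp + 2 tsp = 8/3 tbsp) × 3/2 ÷ 16 tbsp/cup × 262 g/cup = 65.5 g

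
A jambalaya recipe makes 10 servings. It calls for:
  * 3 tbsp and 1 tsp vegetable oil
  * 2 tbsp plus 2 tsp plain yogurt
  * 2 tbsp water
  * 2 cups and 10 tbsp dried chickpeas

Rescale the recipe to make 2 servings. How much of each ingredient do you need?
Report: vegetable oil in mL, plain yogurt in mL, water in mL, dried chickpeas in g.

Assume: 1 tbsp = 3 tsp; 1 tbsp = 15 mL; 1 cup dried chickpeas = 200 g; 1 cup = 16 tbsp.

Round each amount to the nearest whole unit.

Scaling factor: 2/10 = 1/5 = 0.2.
vegetable oil: (3 tbsp + 1 tsp = 10/3 tbsp) × 1/5 × 15 mL/tbsp = 10 mL
plain yogurt: (2 tbsp + 2 tsp = 8/3 tbsp) × 1/5 × 15 mL/tbsp = 8 mL
water: 2 tbsp × 1/5 × 15 mL/tbsp = 6 mL
dried chickpeas: (2 cup + 10 tbsp = 2.625 cup) × 1/5 × 200 g/cup = 105 g

vegetable oil: 10 mL; plain yogurt: 8 mL; water: 6 mL; dried chickpeas: 105 g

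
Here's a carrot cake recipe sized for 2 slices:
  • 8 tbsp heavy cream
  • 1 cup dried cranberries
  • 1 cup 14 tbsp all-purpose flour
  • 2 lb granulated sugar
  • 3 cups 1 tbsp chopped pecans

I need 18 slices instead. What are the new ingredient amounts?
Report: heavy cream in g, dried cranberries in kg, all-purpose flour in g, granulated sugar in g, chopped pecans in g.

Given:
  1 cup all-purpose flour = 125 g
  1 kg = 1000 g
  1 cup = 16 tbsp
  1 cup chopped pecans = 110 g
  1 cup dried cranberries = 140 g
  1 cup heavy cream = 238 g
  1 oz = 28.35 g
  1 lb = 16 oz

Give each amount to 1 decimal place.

heavy cream: 1071.0 g; dried cranberries: 1.3 kg; all-purpose flour: 2109.4 g; granulated sugar: 8164.8 g; chopped pecans: 3031.9 g

Scaling factor: 18/2 = 9.
heavy cream: 8 tbsp × 9 ÷ 16 tbsp/cup × 238 g/cup = 1071.0 g
dried cranberries: 1 cup × 9 × 140 g/cup ÷ 1000 g/kg ≈ 1.3 kg
all-purpose flour: (1 cup + 14 tbsp = 1.875 cup) × 9 × 125 g/cup ≈ 2109.4 g
granulated sugar: 2 lb × 9 × 16 oz/lb × 28.35 g/oz = 8164.8 g
chopped pecans: (3 cup + 1 tbsp = 3.0625 cup) × 9 × 110 g/cup ≈ 3031.9 g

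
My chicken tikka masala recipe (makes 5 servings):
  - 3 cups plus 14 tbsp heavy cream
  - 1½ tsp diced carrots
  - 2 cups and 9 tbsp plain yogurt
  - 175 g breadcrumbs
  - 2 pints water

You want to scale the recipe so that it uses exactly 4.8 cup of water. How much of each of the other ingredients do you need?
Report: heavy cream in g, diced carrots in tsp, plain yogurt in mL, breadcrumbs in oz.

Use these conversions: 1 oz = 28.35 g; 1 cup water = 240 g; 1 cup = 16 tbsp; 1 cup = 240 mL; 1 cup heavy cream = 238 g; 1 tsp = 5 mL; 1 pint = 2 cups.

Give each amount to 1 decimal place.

The original recipe has 4 cup of water, so the scaling factor is 4.8 ÷ 4 = 6/5 = 1.2.
heavy cream: (3 cup + 14 tbsp = 3.875 cup) × 6/5 × 238 g/cup = 1106.7 g
diced carrots: 1.5 tsp × 6/5 = 1.8 tsp
plain yogurt: (2 cup + 9 tbsp = 2.5625 cup) × 6/5 × 240 mL/cup = 738.0 mL
breadcrumbs: 175 g × 6/5 ÷ 28.35 g/oz ≈ 7.4 oz

heavy cream: 1106.7 g; diced carrots: 1.8 tsp; plain yogurt: 738.0 mL; breadcrumbs: 7.4 oz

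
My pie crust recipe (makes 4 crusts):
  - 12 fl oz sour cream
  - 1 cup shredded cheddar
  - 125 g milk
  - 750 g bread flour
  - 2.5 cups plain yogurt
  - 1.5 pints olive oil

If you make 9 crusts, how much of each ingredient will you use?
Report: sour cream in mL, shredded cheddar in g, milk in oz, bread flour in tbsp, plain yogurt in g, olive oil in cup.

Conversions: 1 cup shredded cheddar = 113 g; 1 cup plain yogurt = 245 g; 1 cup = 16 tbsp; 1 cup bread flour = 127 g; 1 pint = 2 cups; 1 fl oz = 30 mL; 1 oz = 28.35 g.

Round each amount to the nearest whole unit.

sour cream: 810 mL; shredded cheddar: 254 g; milk: 10 oz; bread flour: 213 tbsp; plain yogurt: 1378 g; olive oil: 7 cup

Scaling factor: 9/4 = 2.25.
sour cream: 12 fl oz × 9/4 × 30 mL/fl oz = 810 mL
shredded cheddar: 1 cup × 9/4 × 113 g/cup ≈ 254 g
milk: 125 g × 9/4 ÷ 28.35 g/oz ≈ 10 oz
bread flour: 750 g × 9/4 ÷ 127 g/cup × 16 tbsp/cup ≈ 213 tbsp
plain yogurt: 2.5 cup × 9/4 × 245 g/cup ≈ 1378 g
olive oil: 1.5 pint × 9/4 × 2 cup/pint ≈ 7 cup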